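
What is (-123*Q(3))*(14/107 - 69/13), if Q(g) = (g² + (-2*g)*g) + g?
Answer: -5314338/1391 ≈ -3820.5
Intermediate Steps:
Q(g) = g - g² (Q(g) = (g² - 2*g²) + g = -g² + g = g - g²)
(-123*Q(3))*(14/107 - 69/13) = (-369*(1 - 1*3))*(14/107 - 69/13) = (-369*(1 - 3))*(14*(1/107) - 69*1/13) = (-369*(-2))*(14/107 - 69/13) = -123*(-6)*(-7201/1391) = 738*(-7201/1391) = -5314338/1391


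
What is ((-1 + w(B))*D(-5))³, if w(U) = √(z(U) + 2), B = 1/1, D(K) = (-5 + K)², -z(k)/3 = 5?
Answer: 38000000 - 10000000*I*√13 ≈ 3.8e+7 - 3.6055e+7*I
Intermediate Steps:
z(k) = -15 (z(k) = -3*5 = -15)
B = 1
w(U) = I*√13 (w(U) = √(-15 + 2) = √(-13) = I*√13)
((-1 + w(B))*D(-5))³ = ((-1 + I*√13)*(-5 - 5)²)³ = ((-1 + I*√13)*(-10)²)³ = ((-1 + I*√13)*100)³ = (-100 + 100*I*√13)³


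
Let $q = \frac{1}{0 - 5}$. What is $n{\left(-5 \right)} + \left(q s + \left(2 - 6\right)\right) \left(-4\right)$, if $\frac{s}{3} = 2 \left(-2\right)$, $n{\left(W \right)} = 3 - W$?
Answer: $\frac{72}{5} \approx 14.4$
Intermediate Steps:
$q = - \frac{1}{5}$ ($q = \frac{1}{-5} = - \frac{1}{5} \approx -0.2$)
$s = -12$ ($s = 3 \cdot 2 \left(-2\right) = 3 \left(-4\right) = -12$)
$n{\left(-5 \right)} + \left(q s + \left(2 - 6\right)\right) \left(-4\right) = \left(3 - -5\right) + \left(\left(- \frac{1}{5}\right) \left(-12\right) + \left(2 - 6\right)\right) \left(-4\right) = \left(3 + 5\right) + \left(\frac{12}{5} + \left(2 - 6\right)\right) \left(-4\right) = 8 + \left(\frac{12}{5} - 4\right) \left(-4\right) = 8 - - \frac{32}{5} = 8 + \frac{32}{5} = \frac{72}{5}$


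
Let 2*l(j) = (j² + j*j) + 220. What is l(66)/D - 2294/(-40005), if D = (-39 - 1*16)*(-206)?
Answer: 372097/824103 ≈ 0.45152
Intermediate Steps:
D = 11330 (D = (-39 - 16)*(-206) = -55*(-206) = 11330)
l(j) = 110 + j² (l(j) = ((j² + j*j) + 220)/2 = ((j² + j²) + 220)/2 = (2*j² + 220)/2 = (220 + 2*j²)/2 = 110 + j²)
l(66)/D - 2294/(-40005) = (110 + 66²)/11330 - 2294/(-40005) = (110 + 4356)*(1/11330) - 2294*(-1/40005) = 4466*(1/11330) + 2294/40005 = 203/515 + 2294/40005 = 372097/824103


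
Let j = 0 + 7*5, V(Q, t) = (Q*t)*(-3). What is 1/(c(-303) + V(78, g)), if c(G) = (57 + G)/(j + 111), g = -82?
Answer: 73/1400601 ≈ 5.2120e-5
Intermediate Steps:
V(Q, t) = -3*Q*t
j = 35 (j = 0 + 35 = 35)
c(G) = 57/146 + G/146 (c(G) = (57 + G)/(35 + 111) = (57 + G)/146 = (57 + G)*(1/146) = 57/146 + G/146)
1/(c(-303) + V(78, g)) = 1/((57/146 + (1/146)*(-303)) - 3*78*(-82)) = 1/((57/146 - 303/146) + 19188) = 1/(-123/73 + 19188) = 1/(1400601/73) = 73/1400601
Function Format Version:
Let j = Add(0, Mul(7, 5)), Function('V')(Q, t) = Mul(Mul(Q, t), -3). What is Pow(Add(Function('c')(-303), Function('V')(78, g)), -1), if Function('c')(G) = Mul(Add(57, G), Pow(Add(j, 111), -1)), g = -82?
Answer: Rational(73, 1400601) ≈ 5.2120e-5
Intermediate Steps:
Function('V')(Q, t) = Mul(-3, Q, t)
j = 35 (j = Add(0, 35) = 35)
Function('c')(G) = Add(Rational(57, 146), Mul(Rational(1, 146), G)) (Function('c')(G) = Mul(Add(57, G), Pow(Add(35, 111), -1)) = Mul(Add(57, G), Pow(146, -1)) = Mul(Add(57, G), Rational(1, 146)) = Add(Rational(57, 146), Mul(Rational(1, 146), G)))
Pow(Add(Function('c')(-303), Function('V')(78, g)), -1) = Pow(Add(Add(Rational(57, 146), Mul(Rational(1, 146), -303)), Mul(-3, 78, -82)), -1) = Pow(Add(Add(Rational(57, 146), Rational(-303, 146)), 19188), -1) = Pow(Add(Rational(-123, 73), 19188), -1) = Pow(Rational(1400601, 73), -1) = Rational(73, 1400601)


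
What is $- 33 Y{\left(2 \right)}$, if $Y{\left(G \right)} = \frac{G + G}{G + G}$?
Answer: $-33$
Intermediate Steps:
$Y{\left(G \right)} = 1$ ($Y{\left(G \right)} = \frac{2 G}{2 G} = 2 G \frac{1}{2 G} = 1$)
$- 33 Y{\left(2 \right)} = \left(-33\right) 1 = -33$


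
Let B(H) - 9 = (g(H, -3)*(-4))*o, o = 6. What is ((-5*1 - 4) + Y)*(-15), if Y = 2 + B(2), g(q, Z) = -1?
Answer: -390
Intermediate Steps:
B(H) = 33 (B(H) = 9 - 1*(-4)*6 = 9 + 4*6 = 9 + 24 = 33)
Y = 35 (Y = 2 + 33 = 35)
((-5*1 - 4) + Y)*(-15) = ((-5*1 - 4) + 35)*(-15) = ((-5 - 4) + 35)*(-15) = (-9 + 35)*(-15) = 26*(-15) = -390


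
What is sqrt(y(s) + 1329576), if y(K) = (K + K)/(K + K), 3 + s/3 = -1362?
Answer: 83*sqrt(193) ≈ 1153.1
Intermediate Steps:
s = -4095 (s = -9 + 3*(-1362) = -9 - 4086 = -4095)
y(K) = 1 (y(K) = (2*K)/((2*K)) = (2*K)*(1/(2*K)) = 1)
sqrt(y(s) + 1329576) = sqrt(1 + 1329576) = sqrt(1329577) = 83*sqrt(193)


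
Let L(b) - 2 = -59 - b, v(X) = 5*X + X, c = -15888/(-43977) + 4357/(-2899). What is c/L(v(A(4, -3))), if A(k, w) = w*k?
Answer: -16172053/212482205 ≈ -0.076110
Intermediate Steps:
A(k, w) = k*w
c = -48516159/42496441 (c = -15888*(-1/43977) + 4357*(-1/2899) = 5296/14659 - 4357/2899 = -48516159/42496441 ≈ -1.1417)
v(X) = 6*X
L(b) = -57 - b (L(b) = 2 + (-59 - b) = -57 - b)
c/L(v(A(4, -3))) = -48516159/(42496441*(-57 - 6*4*(-3))) = -48516159/(42496441*(-57 - 6*(-12))) = -48516159/(42496441*(-57 - 1*(-72))) = -48516159/(42496441*(-57 + 72)) = -48516159/42496441/15 = -48516159/42496441*1/15 = -16172053/212482205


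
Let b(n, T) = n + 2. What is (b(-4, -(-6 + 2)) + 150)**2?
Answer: 21904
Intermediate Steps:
b(n, T) = 2 + n
(b(-4, -(-6 + 2)) + 150)**2 = ((2 - 4) + 150)**2 = (-2 + 150)**2 = 148**2 = 21904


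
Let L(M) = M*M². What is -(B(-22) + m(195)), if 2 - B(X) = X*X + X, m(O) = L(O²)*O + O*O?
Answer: -10721172396834440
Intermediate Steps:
L(M) = M³
m(O) = O² + O⁷ (m(O) = (O²)³*O + O*O = O⁶*O + O² = O⁷ + O² = O² + O⁷)
B(X) = 2 - X - X² (B(X) = 2 - (X*X + X) = 2 - (X² + X) = 2 - (X + X²) = 2 + (-X - X²) = 2 - X - X²)
-(B(-22) + m(195)) = -((2 - 1*(-22) - 1*(-22)²) + (195² + 195⁷)) = -((2 + 22 - 1*484) + (38025 + 10721172396796875)) = -((2 + 22 - 484) + 10721172396834900) = -(-460 + 10721172396834900) = -1*10721172396834440 = -10721172396834440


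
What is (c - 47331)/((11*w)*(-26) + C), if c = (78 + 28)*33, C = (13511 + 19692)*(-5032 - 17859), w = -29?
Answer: 14611/253347193 ≈ 5.7672e-5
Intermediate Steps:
C = -760049873 (C = 33203*(-22891) = -760049873)
c = 3498 (c = 106*33 = 3498)
(c - 47331)/((11*w)*(-26) + C) = (3498 - 47331)/((11*(-29))*(-26) - 760049873) = -43833/(-319*(-26) - 760049873) = -43833/(8294 - 760049873) = -43833/(-760041579) = -43833*(-1/760041579) = 14611/253347193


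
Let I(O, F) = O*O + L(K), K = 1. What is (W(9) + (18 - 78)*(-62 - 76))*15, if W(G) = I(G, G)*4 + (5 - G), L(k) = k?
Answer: 129060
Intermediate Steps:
I(O, F) = 1 + O² (I(O, F) = O*O + 1 = O² + 1 = 1 + O²)
W(G) = 9 - G + 4*G² (W(G) = (1 + G²)*4 + (5 - G) = (4 + 4*G²) + (5 - G) = 9 - G + 4*G²)
(W(9) + (18 - 78)*(-62 - 76))*15 = ((9 - 1*9 + 4*9²) + (18 - 78)*(-62 - 76))*15 = ((9 - 9 + 4*81) - 60*(-138))*15 = ((9 - 9 + 324) + 8280)*15 = (324 + 8280)*15 = 8604*15 = 129060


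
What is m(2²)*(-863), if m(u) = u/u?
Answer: -863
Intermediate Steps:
m(u) = 1
m(2²)*(-863) = 1*(-863) = -863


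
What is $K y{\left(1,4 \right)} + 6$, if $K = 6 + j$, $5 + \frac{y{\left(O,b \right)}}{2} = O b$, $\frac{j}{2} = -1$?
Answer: $-2$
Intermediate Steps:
$j = -2$ ($j = 2 \left(-1\right) = -2$)
$y{\left(O,b \right)} = -10 + 2 O b$
$K = 4$ ($K = 6 - 2 = 4$)
$K y{\left(1,4 \right)} + 6 = 4 \left(-10 + 2 \cdot 1 \cdot 4\right) + 6 = 4 \left(-10 + 8\right) + 6 = 4 \left(-2\right) + 6 = -8 + 6 = -2$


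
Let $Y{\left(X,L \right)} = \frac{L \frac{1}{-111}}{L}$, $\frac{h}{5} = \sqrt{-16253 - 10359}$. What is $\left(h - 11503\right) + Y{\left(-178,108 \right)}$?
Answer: $- \frac{1276834}{111} + 10 i \sqrt{6653} \approx -11503.0 + 815.66 i$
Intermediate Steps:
$h = 10 i \sqrt{6653}$ ($h = 5 \sqrt{-16253 - 10359} = 5 \sqrt{-26612} = 5 \cdot 2 i \sqrt{6653} = 10 i \sqrt{6653} \approx 815.66 i$)
$Y{\left(X,L \right)} = - \frac{1}{111}$ ($Y{\left(X,L \right)} = \frac{L \left(- \frac{1}{111}\right)}{L} = \frac{\left(- \frac{1}{111}\right) L}{L} = - \frac{1}{111}$)
$\left(h - 11503\right) + Y{\left(-178,108 \right)} = \left(10 i \sqrt{6653} - 11503\right) - \frac{1}{111} = \left(-11503 + 10 i \sqrt{6653}\right) - \frac{1}{111} = - \frac{1276834}{111} + 10 i \sqrt{6653}$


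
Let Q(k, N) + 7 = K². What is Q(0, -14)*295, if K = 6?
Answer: 8555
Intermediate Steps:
Q(k, N) = 29 (Q(k, N) = -7 + 6² = -7 + 36 = 29)
Q(0, -14)*295 = 29*295 = 8555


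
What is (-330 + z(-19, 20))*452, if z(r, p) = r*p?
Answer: -320920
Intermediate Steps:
z(r, p) = p*r
(-330 + z(-19, 20))*452 = (-330 + 20*(-19))*452 = (-330 - 380)*452 = -710*452 = -320920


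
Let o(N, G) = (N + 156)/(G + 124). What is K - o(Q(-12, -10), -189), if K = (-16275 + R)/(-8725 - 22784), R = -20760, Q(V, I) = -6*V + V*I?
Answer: 1485823/227565 ≈ 6.5292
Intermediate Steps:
Q(V, I) = -6*V + I*V
o(N, G) = (156 + N)/(124 + G)
K = 4115/3501 (K = (-16275 - 20760)/(-8725 - 22784) = -37035/(-31509) = -37035*(-1/31509) = 4115/3501 ≈ 1.1754)
K - o(Q(-12, -10), -189) = 4115/3501 - (156 - 12*(-6 - 10))/(124 - 189) = 4115/3501 - (156 - 12*(-16))/(-65) = 4115/3501 - (-1)*(156 + 192)/65 = 4115/3501 - (-1)*348/65 = 4115/3501 - 1*(-348/65) = 4115/3501 + 348/65 = 1485823/227565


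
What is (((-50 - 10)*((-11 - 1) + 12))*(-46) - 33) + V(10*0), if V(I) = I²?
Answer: -33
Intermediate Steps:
(((-50 - 10)*((-11 - 1) + 12))*(-46) - 33) + V(10*0) = (((-50 - 10)*((-11 - 1) + 12))*(-46) - 33) + (10*0)² = (-60*(-12 + 12)*(-46) - 33) + 0² = (-60*0*(-46) - 33) + 0 = (0*(-46) - 33) + 0 = (0 - 33) + 0 = -33 + 0 = -33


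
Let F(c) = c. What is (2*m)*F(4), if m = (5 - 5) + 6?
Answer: 48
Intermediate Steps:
m = 6 (m = 0 + 6 = 6)
(2*m)*F(4) = (2*6)*4 = 12*4 = 48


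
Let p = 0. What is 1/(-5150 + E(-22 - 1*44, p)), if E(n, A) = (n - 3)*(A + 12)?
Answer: -1/5978 ≈ -0.00016728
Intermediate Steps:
E(n, A) = (-3 + n)*(12 + A)
1/(-5150 + E(-22 - 1*44, p)) = 1/(-5150 + (-36 - 3*0 + 12*(-22 - 1*44) + 0*(-22 - 1*44))) = 1/(-5150 + (-36 + 0 + 12*(-22 - 44) + 0*(-22 - 44))) = 1/(-5150 + (-36 + 0 + 12*(-66) + 0*(-66))) = 1/(-5150 + (-36 + 0 - 792 + 0)) = 1/(-5150 - 828) = 1/(-5978) = -1/5978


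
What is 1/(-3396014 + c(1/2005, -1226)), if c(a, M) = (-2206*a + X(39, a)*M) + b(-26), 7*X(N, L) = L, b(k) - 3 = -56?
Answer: -14035/47663817013 ≈ -2.9446e-7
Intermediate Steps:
b(k) = -53 (b(k) = 3 - 56 = -53)
X(N, L) = L/7
c(a, M) = -53 - 2206*a + M*a/7 (c(a, M) = (-2206*a + (a/7)*M) - 53 = (-2206*a + M*a/7) - 53 = -53 - 2206*a + M*a/7)
1/(-3396014 + c(1/2005, -1226)) = 1/(-3396014 + (-53 - 2206/2005 + (⅐)*(-1226)/2005)) = 1/(-3396014 + (-53 - 2206*1/2005 + (⅐)*(-1226)*(1/2005))) = 1/(-3396014 + (-53 - 2206/2005 - 1226/14035)) = 1/(-3396014 - 760523/14035) = 1/(-47663817013/14035) = -14035/47663817013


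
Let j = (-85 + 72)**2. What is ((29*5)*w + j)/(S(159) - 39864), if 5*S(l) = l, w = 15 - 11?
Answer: -3745/199161 ≈ -0.018804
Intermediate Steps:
j = 169 (j = (-13)**2 = 169)
w = 4
S(l) = l/5
((29*5)*w + j)/(S(159) - 39864) = ((29*5)*4 + 169)/((1/5)*159 - 39864) = (145*4 + 169)/(159/5 - 39864) = (580 + 169)/(-199161/5) = 749*(-5/199161) = -3745/199161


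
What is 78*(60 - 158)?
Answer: -7644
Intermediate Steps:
78*(60 - 158) = 78*(-98) = -7644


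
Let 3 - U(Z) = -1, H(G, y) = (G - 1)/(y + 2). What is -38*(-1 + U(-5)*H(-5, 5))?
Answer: 1178/7 ≈ 168.29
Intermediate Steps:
H(G, y) = (-1 + G)/(2 + y)
U(Z) = 4 (U(Z) = 3 - 1*(-1) = 3 + 1 = 4)
-38*(-1 + U(-5)*H(-5, 5)) = -38*(-1 + 4*((-1 - 5)/(2 + 5))) = -38*(-1 + 4*(-6/7)) = -38*(-1 - 24/7) = -38*(-31/7) = 1178/7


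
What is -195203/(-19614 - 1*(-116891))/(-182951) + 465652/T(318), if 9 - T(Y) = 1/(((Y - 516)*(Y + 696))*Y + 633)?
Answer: 132273363473538129538139/2556544958641360234 ≈ 51739.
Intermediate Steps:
T(Y) = 9 - 1/(633 + Y*(-516 + Y)*(696 + Y)) (T(Y) = 9 - 1/(((Y - 516)*(Y + 696))*Y + 633) = 9 - 1/(((-516 + Y)*(696 + Y))*Y + 633) = 9 - 1/(Y*(-516 + Y)*(696 + Y) + 633) = 9 - 1/(633 + Y*(-516 + Y)*(696 + Y)))
-195203/(-19614 - 1*(-116891))/(-182951) + 465652/T(318) = -195203/(-19614 - 1*(-116891))/(-182951) + 465652/(((5696 - 3232224*318 + 9*318³ + 1620*318²)/(633 + 318³ - 359136*318 + 180*318²))) = -195203/(-19614 + 116891)*(-1/182951) + 465652/(((5696 - 1027847232 + 9*32157432 + 1620*101124)/(633 + 32157432 - 114205248 + 180*101124))) = -195203/97277*(-1/182951) + 465652/(((5696 - 1027847232 + 289416888 + 163820880)/(633 + 32157432 - 114205248 + 18202320))) = -195203*1/97277*(-1/182951) + 465652/((-574603768/(-63844863))) = -195203/97277*(-1/182951) + 465652/((-1/63844863*(-574603768))) = 195203/17796924427 + 465652/(574603768/63844863) = 195203/17796924427 + 465652*(63844863/574603768) = 195203/17796924427 + 7432372036419/143650942 = 132273363473538129538139/2556544958641360234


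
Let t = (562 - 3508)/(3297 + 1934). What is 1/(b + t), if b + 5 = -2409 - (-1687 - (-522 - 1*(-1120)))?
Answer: -5231/677745 ≈ -0.0077182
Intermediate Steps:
b = -129 (b = -5 + (-2409 - (-1687 - (-522 - 1*(-1120)))) = -5 + (-2409 - (-1687 - (-522 + 1120))) = -5 + (-2409 - (-1687 - 1*598)) = -5 + (-2409 - (-1687 - 598)) = -5 + (-2409 - 1*(-2285)) = -5 + (-2409 + 2285) = -5 - 124 = -129)
t = -2946/5231 ≈ -0.56318
1/(b + t) = 1/(-129 - 2946/5231) = 1/(-677745/5231) = -5231/677745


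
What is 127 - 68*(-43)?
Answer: 3051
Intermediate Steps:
127 - 68*(-43) = 127 + 2924 = 3051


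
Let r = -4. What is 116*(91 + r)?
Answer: 10092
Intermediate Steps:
116*(91 + r) = 116*(91 - 4) = 116*87 = 10092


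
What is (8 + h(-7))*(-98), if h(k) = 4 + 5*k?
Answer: 2254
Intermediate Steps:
(8 + h(-7))*(-98) = (8 + (4 + 5*(-7)))*(-98) = (8 + (4 - 35))*(-98) = (8 - 31)*(-98) = -23*(-98) = 2254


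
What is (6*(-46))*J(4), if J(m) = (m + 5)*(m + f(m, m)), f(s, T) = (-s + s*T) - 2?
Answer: -34776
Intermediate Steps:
f(s, T) = -2 - s + T*s (f(s, T) = (-s + T*s) - 2 = -2 - s + T*s)
J(m) = (-2 + m²)*(5 + m) (J(m) = (m + 5)*(m + (-2 - m + m*m)) = (5 + m)*(m + (-2 - m + m²)) = (5 + m)*(m + (-2 + m² - m)) = (5 + m)*(-2 + m²) = (-2 + m²)*(5 + m))
(6*(-46))*J(4) = (6*(-46))*(-10 + 4³ - 2*4 + 5*4²) = -276*(-10 + 64 - 8 + 5*16) = -276*(-10 + 64 - 8 + 80) = -276*126 = -34776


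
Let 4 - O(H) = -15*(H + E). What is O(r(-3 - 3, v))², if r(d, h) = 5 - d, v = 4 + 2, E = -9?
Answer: 1156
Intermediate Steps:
v = 6
O(H) = -131 + 15*H (O(H) = 4 - (-15)*(H - 9) = 4 - (-15)*(-9 + H) = 4 - (135 - 15*H) = 4 + (-135 + 15*H) = -131 + 15*H)
O(r(-3 - 3, v))² = (-131 + 15*(5 - (-3 - 3)))² = (-131 + 15*(5 - 1*(-6)))² = (-131 + 15*(5 + 6))² = (-131 + 15*11)² = (-131 + 165)² = 34² = 1156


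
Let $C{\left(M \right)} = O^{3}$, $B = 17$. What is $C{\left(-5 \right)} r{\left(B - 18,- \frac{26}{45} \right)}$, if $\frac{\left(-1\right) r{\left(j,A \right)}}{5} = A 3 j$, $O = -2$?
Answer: $\frac{208}{3} \approx 69.333$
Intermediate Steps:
$C{\left(M \right)} = -8$ ($C{\left(M \right)} = \left(-2\right)^{3} = -8$)
$r{\left(j,A \right)} = - 15 A j$ ($r{\left(j,A \right)} = - 5 A 3 j = - 5 \cdot 3 A j = - 15 A j$)
$C{\left(-5 \right)} r{\left(B - 18,- \frac{26}{45} \right)} = - 8 \left(- 15 \left(- \frac{26}{45}\right) \left(17 - 18\right)\right) = - 8 \left(- 15 \left(\left(-26\right) \frac{1}{45}\right) \left(17 - 18\right)\right) = - 8 \left(\left(-15\right) \left(- \frac{26}{45}\right) \left(-1\right)\right) = \left(-8\right) \left(- \frac{26}{3}\right) = \frac{208}{3}$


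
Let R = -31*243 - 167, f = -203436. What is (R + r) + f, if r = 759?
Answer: -210377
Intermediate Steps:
R = -7700 (R = -7533 - 167 = -7700)
(R + r) + f = (-7700 + 759) - 203436 = -6941 - 203436 = -210377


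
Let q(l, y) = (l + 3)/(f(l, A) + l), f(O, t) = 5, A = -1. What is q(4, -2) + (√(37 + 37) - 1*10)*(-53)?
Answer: 4777/9 - 53*√74 ≈ 74.854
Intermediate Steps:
q(l, y) = (3 + l)/(5 + l) (q(l, y) = (l + 3)/(5 + l) = (3 + l)/(5 + l))
q(4, -2) + (√(37 + 37) - 1*10)*(-53) = (3 + 4)/(5 + 4) + (√(37 + 37) - 1*10)*(-53) = 7/9 + (√74 - 10)*(-53) = (⅑)*7 + (-10 + √74)*(-53) = 7/9 + (530 - 53*√74) = 4777/9 - 53*√74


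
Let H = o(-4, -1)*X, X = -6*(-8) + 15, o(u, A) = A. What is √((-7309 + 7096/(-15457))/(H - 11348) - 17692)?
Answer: 15*I*√2446112982875723837/176379827 ≈ 133.01*I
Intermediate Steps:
X = 63 (X = 48 + 15 = 63)
H = -63 (H = -1*63 = -63)
√((-7309 + 7096/(-15457))/(H - 11348) - 17692) = √((-7309 + 7096/(-15457))/(-63 - 11348) - 17692) = √((-7309 + 7096*(-1/15457))/(-11411) - 17692) = √((-7309 - 7096/15457)*(-1/11411) - 17692) = √(-112982309/15457*(-1/11411) - 17692) = √(112982309/176379827 - 17692) = √(-3120398916975/176379827) = 15*I*√2446112982875723837/176379827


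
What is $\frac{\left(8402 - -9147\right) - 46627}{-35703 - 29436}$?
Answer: $\frac{29078}{65139} \approx 0.4464$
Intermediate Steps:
$\frac{\left(8402 - -9147\right) - 46627}{-35703 - 29436} = \frac{\left(8402 + 9147\right) - 46627}{-65139} = \left(17549 - 46627\right) \left(- \frac{1}{65139}\right) = \left(-29078\right) \left(- \frac{1}{65139}\right) = \frac{29078}{65139}$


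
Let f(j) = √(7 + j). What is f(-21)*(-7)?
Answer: -7*I*√14 ≈ -26.192*I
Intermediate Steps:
f(-21)*(-7) = √(7 - 21)*(-7) = √(-14)*(-7) = (I*√14)*(-7) = -7*I*√14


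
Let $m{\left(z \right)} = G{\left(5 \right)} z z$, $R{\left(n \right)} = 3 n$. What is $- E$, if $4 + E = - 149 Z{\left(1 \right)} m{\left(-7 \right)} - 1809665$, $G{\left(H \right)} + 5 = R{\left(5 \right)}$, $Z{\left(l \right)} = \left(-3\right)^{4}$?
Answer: $7723479$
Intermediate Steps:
$Z{\left(l \right)} = 81$
$G{\left(H \right)} = 10$ ($G{\left(H \right)} = -5 + 3 \cdot 5 = -5 + 15 = 10$)
$m{\left(z \right)} = 10 z^{2}$ ($m{\left(z \right)} = 10 z z = 10 z^{2}$)
$E = -7723479$ ($E = -4 + \left(\left(-149\right) 81 \cdot 10 \left(-7\right)^{2} - 1809665\right) = -4 - \left(1809665 + 12069 \cdot 10 \cdot 49\right) = -4 - 7723475 = -7723479$)
$- E = \left(-1\right) \left(-7723479\right) = 7723479$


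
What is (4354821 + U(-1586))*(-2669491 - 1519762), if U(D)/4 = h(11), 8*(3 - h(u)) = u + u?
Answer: -18243451127966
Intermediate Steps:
h(u) = 3 - u/4 (h(u) = 3 - (u + u)/8 = 3 - u/4)
U(D) = 1 (U(D) = 4*(3 - ¼*11) = 4*(3 - 11/4) = 4*(¼) = 1)
(4354821 + U(-1586))*(-2669491 - 1519762) = (4354821 + 1)*(-2669491 - 1519762) = 4354822*(-4189253) = -18243451127966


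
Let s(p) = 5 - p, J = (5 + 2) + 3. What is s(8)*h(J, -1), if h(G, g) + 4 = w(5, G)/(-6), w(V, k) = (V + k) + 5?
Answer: 22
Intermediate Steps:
w(V, k) = 5 + V + k
J = 10 (J = 7 + 3 = 10)
h(G, g) = -17/3 - G/6 (h(G, g) = -4 + (5 + 5 + G)/(-6) = -4 + (10 + G)*(-⅙) = -4 + (-5/3 - G/6) = -17/3 - G/6)
s(8)*h(J, -1) = (5 - 1*8)*(-17/3 - ⅙*10) = (5 - 8)*(-17/3 - 5/3) = -3*(-22/3) = 22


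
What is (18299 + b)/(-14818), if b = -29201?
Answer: 5451/7409 ≈ 0.73573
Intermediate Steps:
(18299 + b)/(-14818) = (18299 - 29201)/(-14818) = -10902*(-1/14818) = 5451/7409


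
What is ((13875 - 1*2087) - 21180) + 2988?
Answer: -6404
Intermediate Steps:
((13875 - 1*2087) - 21180) + 2988 = ((13875 - 2087) - 21180) + 2988 = (11788 - 21180) + 2988 = -9392 + 2988 = -6404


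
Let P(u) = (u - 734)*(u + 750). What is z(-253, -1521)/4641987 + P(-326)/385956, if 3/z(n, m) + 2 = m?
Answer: -264785561144609/227384247062763 ≈ -1.1645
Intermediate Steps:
z(n, m) = 3/(-2 + m)
P(u) = (-734 + u)*(750 + u)
z(-253, -1521)/4641987 + P(-326)/385956 = (3/(-2 - 1521))/4641987 + (-550500 + (-326)² + 16*(-326))/385956 = (3/(-1523))*(1/4641987) + (-550500 + 106276 - 5216)*(1/385956) = (3*(-1/1523))*(1/4641987) - 449440*1/385956 = -3/1523*1/4641987 - 112360/96489 = -1/2356582067 - 112360/96489 = -264785561144609/227384247062763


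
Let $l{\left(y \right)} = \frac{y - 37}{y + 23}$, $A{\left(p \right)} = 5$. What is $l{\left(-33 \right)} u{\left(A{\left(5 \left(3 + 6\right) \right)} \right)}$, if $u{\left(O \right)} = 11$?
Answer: $77$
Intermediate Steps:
$l{\left(y \right)} = \frac{-37 + y}{23 + y}$
$l{\left(-33 \right)} u{\left(A{\left(5 \left(3 + 6\right) \right)} \right)} = \frac{-37 - 33}{23 - 33} \cdot 11 = \frac{1}{-10} \left(-70\right) 11 = \left(- \frac{1}{10}\right) \left(-70\right) 11 = 7 \cdot 11 = 77$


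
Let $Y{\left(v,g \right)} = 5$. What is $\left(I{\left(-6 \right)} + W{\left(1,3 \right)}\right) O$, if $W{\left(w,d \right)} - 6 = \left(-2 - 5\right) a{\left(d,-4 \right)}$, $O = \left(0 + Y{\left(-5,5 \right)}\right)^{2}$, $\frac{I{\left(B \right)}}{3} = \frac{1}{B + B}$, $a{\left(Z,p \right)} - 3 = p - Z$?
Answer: $\frac{3375}{4} \approx 843.75$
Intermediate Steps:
$a{\left(Z,p \right)} = 3 + p - Z$ ($a{\left(Z,p \right)} = 3 - \left(Z - p\right) = 3 + p - Z$)
$I{\left(B \right)} = \frac{3}{2 B}$ ($I{\left(B \right)} = \frac{3}{B + B} = \frac{3}{2 B}$)
$O = 25$ ($O = \left(0 + 5\right)^{2} = 5^{2} = 25$)
$W{\left(w,d \right)} = 13 + 7 d$ ($W{\left(w,d \right)} = 6 + \left(-2 - 5\right) \left(3 - 4 - d\right) = 6 - 7 \left(-1 - d\right) = 6 + \left(7 + 7 d\right) = 13 + 7 d$)
$\left(I{\left(-6 \right)} + W{\left(1,3 \right)}\right) O = \left(\frac{3}{2 \left(-6\right)} + \left(13 + 7 \cdot 3\right)\right) 25 = \left(\frac{3}{2} \left(- \frac{1}{6}\right) + \left(13 + 21\right)\right) 25 = \left(- \frac{1}{4} + 34\right) 25 = \frac{135}{4} \cdot 25 = \frac{3375}{4}$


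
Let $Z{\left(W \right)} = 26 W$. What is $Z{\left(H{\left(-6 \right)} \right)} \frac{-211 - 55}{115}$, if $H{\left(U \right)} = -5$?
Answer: $\frac{6916}{23} \approx 300.7$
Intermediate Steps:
$Z{\left(H{\left(-6 \right)} \right)} \frac{-211 - 55}{115} = 26 \left(-5\right) \frac{-211 - 55}{115} = - 130 \left(-211 - 55\right) \frac{1}{115} = - 130 \left(\left(-266\right) \frac{1}{115}\right) = \left(-130\right) \left(- \frac{266}{115}\right) = \frac{6916}{23}$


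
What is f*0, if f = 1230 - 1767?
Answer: 0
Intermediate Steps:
f = -537
f*0 = -537*0 = 0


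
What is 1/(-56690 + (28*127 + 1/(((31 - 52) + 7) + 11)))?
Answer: -3/159403 ≈ -1.8820e-5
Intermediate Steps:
1/(-56690 + (28*127 + 1/(((31 - 52) + 7) + 11))) = 1/(-56690 + (3556 + 1/((-21 + 7) + 11))) = 1/(-56690 + (3556 + 1/(-14 + 11))) = 1/(-56690 + (3556 + 1/(-3))) = 1/(-56690 + (3556 - 1/3)) = 1/(-56690 + 10667/3) = 1/(-159403/3) = -3/159403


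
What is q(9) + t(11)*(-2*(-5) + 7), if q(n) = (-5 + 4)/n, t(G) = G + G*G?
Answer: 20195/9 ≈ 2243.9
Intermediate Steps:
t(G) = G + G**2
q(n) = -1/n
q(9) + t(11)*(-2*(-5) + 7) = -1/9 + (11*(1 + 11))*(-2*(-5) + 7) = -1*1/9 + (11*12)*(10 + 7) = -1/9 + 132*17 = -1/9 + 2244 = 20195/9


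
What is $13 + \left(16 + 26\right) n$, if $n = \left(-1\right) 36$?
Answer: $-1499$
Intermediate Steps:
$n = -36$
$13 + \left(16 + 26\right) n = 13 + \left(16 + 26\right) \left(-36\right) = 13 + 42 \left(-36\right) = 13 - 1512 = -1499$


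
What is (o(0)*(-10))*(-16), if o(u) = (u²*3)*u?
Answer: 0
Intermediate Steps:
o(u) = 3*u³ (o(u) = (3*u²)*u = 3*u³)
(o(0)*(-10))*(-16) = ((3*0³)*(-10))*(-16) = ((3*0)*(-10))*(-16) = (0*(-10))*(-16) = 0*(-16) = 0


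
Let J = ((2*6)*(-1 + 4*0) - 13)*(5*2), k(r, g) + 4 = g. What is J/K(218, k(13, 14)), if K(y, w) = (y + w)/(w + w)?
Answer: -1250/57 ≈ -21.930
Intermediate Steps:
k(r, g) = -4 + g
K(y, w) = (w + y)/(2*w) (K(y, w) = (w + y)/((2*w)) = (w + y)*(1/(2*w)) = (w + y)/(2*w))
J = -250 (J = (12*(-1 + 0) - 13)*10 = (12*(-1) - 13)*10 = (-12 - 13)*10 = -25*10 = -250)
J/K(218, k(13, 14)) = -250*2*(-4 + 14)/((-4 + 14) + 218) = -250*20/(10 + 218) = -250/((½)*(⅒)*228) = -250/57/5 = -250*5/57 = -1250/57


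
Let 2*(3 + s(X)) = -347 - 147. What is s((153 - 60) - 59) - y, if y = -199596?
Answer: 199346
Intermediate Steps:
s(X) = -250 (s(X) = -3 + (-347 - 147)/2 = -3 + (1/2)*(-494) = -3 - 247 = -250)
s((153 - 60) - 59) - y = -250 - 1*(-199596) = -250 + 199596 = 199346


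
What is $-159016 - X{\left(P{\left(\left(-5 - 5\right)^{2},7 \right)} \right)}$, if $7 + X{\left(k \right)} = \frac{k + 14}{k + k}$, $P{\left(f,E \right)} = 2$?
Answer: $-159013$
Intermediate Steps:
$X{\left(k \right)} = -7 + \frac{14 + k}{2 k}$ ($X{\left(k \right)} = -7 + \frac{k + 14}{k + k} = -7 + \frac{14 + k}{2 k}$)
$-159016 - X{\left(P{\left(\left(-5 - 5\right)^{2},7 \right)} \right)} = -159016 - \left(- \frac{13}{2} + \frac{7}{2}\right) = -159016 - -3 = -159016 + 3 = -159013$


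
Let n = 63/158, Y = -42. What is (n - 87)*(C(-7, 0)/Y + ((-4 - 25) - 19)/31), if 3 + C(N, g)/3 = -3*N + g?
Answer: 8415045/34286 ≈ 245.44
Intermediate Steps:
C(N, g) = -9 - 9*N + 3*g (C(N, g) = -9 + 3*(-3*N + g) = -9 + 3*(g - 3*N) = -9 + (-9*N + 3*g) = -9 - 9*N + 3*g)
n = 63/158 (n = 63*(1/158) = 63/158 ≈ 0.39873)
(n - 87)*(C(-7, 0)/Y + ((-4 - 25) - 19)/31) = (63/158 - 87)*((-9 - 9*(-7) + 3*0)/(-42) + ((-4 - 25) - 19)/31) = -13683*((-9 + 63 + 0)*(-1/42) + (-29 - 19)*(1/31))/158 = -13683*(54*(-1/42) - 48*1/31)/158 = -13683*(-9/7 - 48/31)/158 = -13683/158*(-615/217) = 8415045/34286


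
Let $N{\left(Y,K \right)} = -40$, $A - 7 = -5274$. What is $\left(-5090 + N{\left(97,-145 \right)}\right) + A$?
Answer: $-10397$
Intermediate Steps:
$A = -5267$ ($A = 7 - 5274 = -5267$)
$\left(-5090 + N{\left(97,-145 \right)}\right) + A = \left(-5090 - 40\right) - 5267 = -5130 - 5267 = -10397$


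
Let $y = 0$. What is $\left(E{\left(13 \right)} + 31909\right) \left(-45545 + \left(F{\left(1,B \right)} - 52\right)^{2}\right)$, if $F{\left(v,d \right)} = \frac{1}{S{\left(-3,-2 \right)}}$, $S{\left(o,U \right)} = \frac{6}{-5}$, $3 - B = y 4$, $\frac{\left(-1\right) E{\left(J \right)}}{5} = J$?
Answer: $- \frac{12253021891}{9} \approx -1.3614 \cdot 10^{9}$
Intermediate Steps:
$E{\left(J \right)} = - 5 J$
$B = 3$ ($B = 3 - 0 \cdot 4 = 3 - 0 = 3 + 0 = 3$)
$S{\left(o,U \right)} = - \frac{6}{5}$ ($S{\left(o,U \right)} = 6 \left(- \frac{1}{5}\right) = - \frac{6}{5}$)
$F{\left(v,d \right)} = - \frac{5}{6}$ ($F{\left(v,d \right)} = \frac{1}{- \frac{6}{5}} = - \frac{5}{6}$)
$\left(E{\left(13 \right)} + 31909\right) \left(-45545 + \left(F{\left(1,B \right)} - 52\right)^{2}\right) = \left(\left(-5\right) 13 + 31909\right) \left(-45545 + \left(- \frac{5}{6} - 52\right)^{2}\right) = \left(-65 + 31909\right) \left(-45545 + \left(- \frac{317}{6}\right)^{2}\right) = 31844 \left(-45545 + \frac{100489}{36}\right) = 31844 \left(- \frac{1539131}{36}\right) = - \frac{12253021891}{9}$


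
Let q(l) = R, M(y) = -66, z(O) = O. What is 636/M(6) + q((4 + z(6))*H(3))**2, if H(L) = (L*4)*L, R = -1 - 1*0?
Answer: -95/11 ≈ -8.6364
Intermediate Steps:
R = -1 (R = -1 + 0 = -1)
H(L) = 4*L**2 (H(L) = (4*L)*L = 4*L**2)
q(l) = -1
636/M(6) + q((4 + z(6))*H(3))**2 = 636/(-66) + (-1)**2 = 636*(-1/66) + 1 = -106/11 + 1 = -95/11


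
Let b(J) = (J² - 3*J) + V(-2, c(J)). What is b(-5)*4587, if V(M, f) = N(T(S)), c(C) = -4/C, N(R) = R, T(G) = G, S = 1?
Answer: 188067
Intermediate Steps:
V(M, f) = 1
b(J) = 1 + J² - 3*J (b(J) = (J² - 3*J) + 1 = 1 + J² - 3*J)
b(-5)*4587 = (1 + (-5)² - 3*(-5))*4587 = (1 + 25 + 15)*4587 = 41*4587 = 188067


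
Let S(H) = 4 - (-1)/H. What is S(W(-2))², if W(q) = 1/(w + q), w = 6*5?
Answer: 1024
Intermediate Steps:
w = 30
W(q) = 1/(30 + q)
S(H) = 4 + 1/H
S(W(-2))² = (4 + 1/(1/(30 - 2)))² = (4 + 1/(1/28))² = (4 + 28)² = 32² = 1024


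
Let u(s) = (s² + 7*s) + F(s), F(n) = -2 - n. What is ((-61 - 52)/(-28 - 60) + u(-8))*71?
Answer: 95495/88 ≈ 1085.2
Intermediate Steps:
u(s) = -2 + s² + 6*s (u(s) = (s² + 7*s) + (-2 - s) = -2 + s² + 6*s)
((-61 - 52)/(-28 - 60) + u(-8))*71 = ((-61 - 52)/(-28 - 60) + (-2 + (-8)² + 6*(-8)))*71 = (-113/(-88) + (-2 + 64 - 48))*71 = (-113*(-1/88) + 14)*71 = (113/88 + 14)*71 = (1345/88)*71 = 95495/88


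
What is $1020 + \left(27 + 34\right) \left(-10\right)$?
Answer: $410$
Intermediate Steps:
$1020 + \left(27 + 34\right) \left(-10\right) = 1020 + 61 \left(-10\right) = 1020 - 610 = 410$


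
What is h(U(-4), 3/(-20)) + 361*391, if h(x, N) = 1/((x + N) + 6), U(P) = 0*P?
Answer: 16514687/117 ≈ 1.4115e+5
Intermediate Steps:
U(P) = 0
h(x, N) = 1/(6 + N + x) (h(x, N) = 1/((N + x) + 6) = 1/(6 + N + x))
h(U(-4), 3/(-20)) + 361*391 = 1/(6 + 3/(-20) + 0) + 361*391 = 1/(6 + 3*(-1/20) + 0) + 141151 = 1/(6 - 3/20 + 0) + 141151 = 1/(117/20) + 141151 = 20/117 + 141151 = 16514687/117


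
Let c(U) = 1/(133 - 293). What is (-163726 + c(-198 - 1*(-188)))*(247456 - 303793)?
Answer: 1475813122257/160 ≈ 9.2238e+9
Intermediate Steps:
c(U) = -1/160 (c(U) = 1/(-160) = -1/160)
(-163726 + c(-198 - 1*(-188)))*(247456 - 303793) = (-163726 - 1/160)*(247456 - 303793) = -26196161/160*(-56337) = 1475813122257/160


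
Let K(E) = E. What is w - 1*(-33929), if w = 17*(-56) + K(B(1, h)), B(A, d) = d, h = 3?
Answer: 32980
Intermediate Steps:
w = -949 (w = 17*(-56) + 3 = -952 + 3 = -949)
w - 1*(-33929) = -949 - 1*(-33929) = -949 + 33929 = 32980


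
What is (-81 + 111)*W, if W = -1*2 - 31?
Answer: -990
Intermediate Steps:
W = -33 (W = -2 - 31 = -33)
(-81 + 111)*W = (-81 + 111)*(-33) = 30*(-33) = -990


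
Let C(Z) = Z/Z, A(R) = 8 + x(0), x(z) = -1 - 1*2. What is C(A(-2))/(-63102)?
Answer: -1/63102 ≈ -1.5847e-5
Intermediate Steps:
x(z) = -3 (x(z) = -1 - 2 = -3)
A(R) = 5 (A(R) = 8 - 3 = 5)
C(Z) = 1
C(A(-2))/(-63102) = 1/(-63102) = 1*(-1/63102) = -1/63102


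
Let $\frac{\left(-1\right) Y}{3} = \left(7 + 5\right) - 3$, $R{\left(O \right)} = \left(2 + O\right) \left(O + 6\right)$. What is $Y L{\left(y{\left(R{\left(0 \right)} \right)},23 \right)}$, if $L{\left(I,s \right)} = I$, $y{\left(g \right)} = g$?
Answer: $-324$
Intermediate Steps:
$R{\left(O \right)} = \left(2 + O\right) \left(6 + O\right)$
$Y = -27$ ($Y = - 3 \left(\left(7 + 5\right) - 3\right) = - 3 \left(12 - 3\right) = \left(-3\right) 9 = -27$)
$Y L{\left(y{\left(R{\left(0 \right)} \right)},23 \right)} = - 27 \left(12 + 0^{2} + 8 \cdot 0\right) = - 27 \left(12 + 0 + 0\right) = \left(-27\right) 12 = -324$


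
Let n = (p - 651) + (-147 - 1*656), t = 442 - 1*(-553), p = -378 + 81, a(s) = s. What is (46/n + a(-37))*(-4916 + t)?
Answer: 254210193/1751 ≈ 1.4518e+5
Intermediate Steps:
p = -297
t = 995 (t = 442 + 553 = 995)
n = -1751 (n = (-297 - 651) + (-147 - 1*656) = -948 + (-147 - 656) = -948 - 803 = -1751)
(46/n + a(-37))*(-4916 + t) = (46/(-1751) - 37)*(-4916 + 995) = (46*(-1/1751) - 37)*(-3921) = (-46/1751 - 37)*(-3921) = -64833/1751*(-3921) = 254210193/1751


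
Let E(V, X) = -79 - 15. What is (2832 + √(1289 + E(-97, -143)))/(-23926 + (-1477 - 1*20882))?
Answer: -2832/46285 - √1195/46285 ≈ -0.061933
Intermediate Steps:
E(V, X) = -94
(2832 + √(1289 + E(-97, -143)))/(-23926 + (-1477 - 1*20882)) = (2832 + √(1289 - 94))/(-23926 + (-1477 - 1*20882)) = (2832 + √1195)/(-23926 + (-1477 - 20882)) = (2832 + √1195)/(-23926 - 22359) = (2832 + √1195)/(-46285) = (2832 + √1195)*(-1/46285) = -2832/46285 - √1195/46285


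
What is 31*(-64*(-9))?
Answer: 17856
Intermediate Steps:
31*(-64*(-9)) = 31*576 = 17856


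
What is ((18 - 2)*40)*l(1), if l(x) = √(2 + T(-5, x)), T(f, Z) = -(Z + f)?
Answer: 640*√6 ≈ 1567.7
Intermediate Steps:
T(f, Z) = -Z - f
l(x) = √(7 - x) (l(x) = √(2 + (-x - 1*(-5))) = √(2 + (-x + 5)) = √(2 + (5 - x)) = √(7 - x))
((18 - 2)*40)*l(1) = ((18 - 2)*40)*√(7 - 1*1) = (16*40)*√(7 - 1) = 640*√6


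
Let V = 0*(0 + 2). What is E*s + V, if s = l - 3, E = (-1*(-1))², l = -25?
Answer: -28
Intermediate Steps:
E = 1 (E = 1² = 1)
s = -28 (s = -25 - 3 = -28)
V = 0 (V = 0*2 = 0)
E*s + V = 1*(-28) + 0 = -28 + 0 = -28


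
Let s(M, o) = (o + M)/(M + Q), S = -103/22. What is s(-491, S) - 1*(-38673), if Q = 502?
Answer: 9347961/242 ≈ 38628.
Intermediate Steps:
S = -103/22 (S = -103*1/22 = -103/22 ≈ -4.6818)
s(M, o) = (M + o)/(502 + M) (s(M, o) = (o + M)/(M + 502) = (M + o)/(502 + M))
s(-491, S) - 1*(-38673) = (-491 - 103/22)/(502 - 491) - 1*(-38673) = -10905/22/11 + 38673 = (1/11)*(-10905/22) + 38673 = -10905/242 + 38673 = 9347961/242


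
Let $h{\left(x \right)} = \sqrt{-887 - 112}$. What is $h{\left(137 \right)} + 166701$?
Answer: $166701 + 3 i \sqrt{111} \approx 1.667 \cdot 10^{5} + 31.607 i$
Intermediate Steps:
$h{\left(x \right)} = 3 i \sqrt{111}$ ($h{\left(x \right)} = \sqrt{-999} = 3 i \sqrt{111}$)
$h{\left(137 \right)} + 166701 = 3 i \sqrt{111} + 166701 = 166701 + 3 i \sqrt{111}$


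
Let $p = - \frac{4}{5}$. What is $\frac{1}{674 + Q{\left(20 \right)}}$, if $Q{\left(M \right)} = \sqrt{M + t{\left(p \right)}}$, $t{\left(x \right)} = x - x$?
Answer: $\frac{337}{227128} - \frac{\sqrt{5}}{227128} \approx 0.0014739$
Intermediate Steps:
$p = - \frac{4}{5}$ ($p = \left(-4\right) \frac{1}{5} = - \frac{4}{5} \approx -0.8$)
$t{\left(x \right)} = 0$
$Q{\left(M \right)} = \sqrt{M}$ ($Q{\left(M \right)} = \sqrt{M + 0} = \sqrt{M}$)
$\frac{1}{674 + Q{\left(20 \right)}} = \frac{1}{674 + \sqrt{20}} = \frac{1}{674 + 2 \sqrt{5}}$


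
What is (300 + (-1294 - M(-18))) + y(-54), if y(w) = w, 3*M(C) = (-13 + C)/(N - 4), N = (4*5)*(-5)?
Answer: -327007/312 ≈ -1048.1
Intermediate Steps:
N = -100 (N = 20*(-5) = -100)
M(C) = 1/24 - C/312 (M(C) = ((-13 + C)/(-100 - 4))/3 = ((-13 + C)/(-104))/3 = ((-13 + C)*(-1/104))/3 = (1/8 - C/104)/3 = 1/24 - C/312)
(300 + (-1294 - M(-18))) + y(-54) = (300 + (-1294 - (1/24 - 1/312*(-18)))) - 54 = (300 + (-1294 - (1/24 + 3/52))) - 54 = (300 + (-1294 - 1*31/312)) - 54 = (300 + (-1294 - 31/312)) - 54 = (300 - 403759/312) - 54 = -310159/312 - 54 = -327007/312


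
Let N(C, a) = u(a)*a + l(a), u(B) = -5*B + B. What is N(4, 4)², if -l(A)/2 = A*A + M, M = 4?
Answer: 10816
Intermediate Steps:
l(A) = -8 - 2*A² (l(A) = -2*(A*A + 4) = -2*(A² + 4) = -2*(4 + A²) = -8 - 2*A²)
u(B) = -4*B
N(C, a) = -8 - 6*a² (N(C, a) = (-4*a)*a + (-8 - 2*a²) = -4*a² + (-8 - 2*a²) = -8 - 6*a²)
N(4, 4)² = (-8 - 6*4²)² = (-8 - 6*16)² = (-8 - 96)² = (-104)² = 10816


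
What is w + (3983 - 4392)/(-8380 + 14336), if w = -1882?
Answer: -11209601/5956 ≈ -1882.1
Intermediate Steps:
w + (3983 - 4392)/(-8380 + 14336) = -1882 + (3983 - 4392)/(-8380 + 14336) = -1882 - 409/5956 = -11209601/5956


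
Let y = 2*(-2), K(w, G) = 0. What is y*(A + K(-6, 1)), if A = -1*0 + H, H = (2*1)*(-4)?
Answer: 32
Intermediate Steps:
H = -8 (H = 2*(-4) = -8)
A = -8 (A = -1*0 - 8 = 0 - 8 = -8)
y = -4
y*(A + K(-6, 1)) = -4*(-8 + 0) = -4*(-8) = 32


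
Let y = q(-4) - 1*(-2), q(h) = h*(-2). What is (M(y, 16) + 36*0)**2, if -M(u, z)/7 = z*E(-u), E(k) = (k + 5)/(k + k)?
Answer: 784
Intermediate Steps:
q(h) = -2*h
E(k) = (5 + k)/(2*k) (E(k) = (5 + k)/((2*k)) = (5 + k)*(1/(2*k)) = (5 + k)/(2*k))
y = 10 (y = -2*(-4) - 1*(-2) = 8 + 2 = 10)
M(u, z) = 7*z*(5 - u)/(2*u) (M(u, z) = -7*z*(5 - u)/(2*((-u))) = -7*z*(-1/u)*(5 - u)/2 = -7*z*(-(5 - u)/(2*u)) = -(-7)*z*(5 - u)/(2*u) = 7*z*(5 - u)/(2*u))
(M(y, 16) + 36*0)**2 = ((7/2)*16*(5 - 1*10)/10 + 36*0)**2 = ((7/2)*16*(1/10)*(5 - 10) + 0)**2 = ((7/2)*16*(1/10)*(-5) + 0)**2 = (-28 + 0)**2 = (-28)**2 = 784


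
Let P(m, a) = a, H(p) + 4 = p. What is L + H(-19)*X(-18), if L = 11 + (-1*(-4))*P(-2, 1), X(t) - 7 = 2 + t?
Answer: 222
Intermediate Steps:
H(p) = -4 + p
X(t) = 9 + t (X(t) = 7 + (2 + t) = 9 + t)
L = 15 (L = 11 - 1*(-4)*1 = 11 + 4*1 = 11 + 4 = 15)
L + H(-19)*X(-18) = 15 + (-4 - 19)*(9 - 18) = 15 - 23*(-9) = 15 + 207 = 222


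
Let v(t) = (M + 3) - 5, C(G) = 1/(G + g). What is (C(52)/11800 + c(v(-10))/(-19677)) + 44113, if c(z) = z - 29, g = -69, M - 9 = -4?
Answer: 174123112296523/3947206200 ≈ 44113.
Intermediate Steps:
M = 5 (M = 9 - 4 = 5)
C(G) = 1/(-69 + G) (C(G) = 1/(G - 69) = 1/(-69 + G))
v(t) = 3 (v(t) = (5 + 3) - 5 = 8 - 5 = 3)
c(z) = -29 + z
(C(52)/11800 + c(v(-10))/(-19677)) + 44113 = (1/((-69 + 52)*11800) + (-29 + 3)/(-19677)) + 44113 = ((1/11800)/(-17) - 26*(-1/19677)) + 44113 = (-1/17*1/11800 + 26/19677) + 44113 = (-1/200600 + 26/19677) + 44113 = 5195923/3947206200 + 44113 = 174123112296523/3947206200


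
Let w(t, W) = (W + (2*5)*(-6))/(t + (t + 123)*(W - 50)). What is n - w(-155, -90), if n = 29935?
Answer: 5178761/173 ≈ 29935.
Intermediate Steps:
w(t, W) = (-60 + W)/(t + (-50 + W)*(123 + t)) (w(t, W) = (W + 10*(-6))/(t + (123 + t)*(-50 + W)) = (W - 60)/(t + (-50 + W)*(123 + t)) = (-60 + W)/(t + (-50 + W)*(123 + t)))
n - w(-155, -90) = 29935 - (-60 - 90)/(-6150 - 49*(-155) + 123*(-90) - 90*(-155)) = 29935 - (-150)/(-6150 + 7595 - 11070 + 13950) = 29935 - (-150)/4325 = 29935 - 1*(-6/173) = 29935 + 6/173 = 5178761/173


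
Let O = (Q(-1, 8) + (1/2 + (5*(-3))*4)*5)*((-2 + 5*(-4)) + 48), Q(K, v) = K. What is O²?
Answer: 60233121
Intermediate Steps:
O = -7761 (O = (-1 + (1/2 + (5*(-3))*4)*5)*((-2 + 5*(-4)) + 48) = (-1 + (½ - 15*4)*5)*((-2 - 20) + 48) = (-1 + (½ - 60)*5)*(-22 + 48) = (-1 - 119/2*5)*26 = (-1 - 595/2)*26 = -597/2*26 = -7761)
O² = (-7761)² = 60233121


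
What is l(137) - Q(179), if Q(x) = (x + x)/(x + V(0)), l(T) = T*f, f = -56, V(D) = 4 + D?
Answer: -1404334/183 ≈ -7674.0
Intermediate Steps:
l(T) = -56*T (l(T) = T*(-56) = -56*T)
Q(x) = 2*x/(4 + x) (Q(x) = (x + x)/(x + (4 + 0)) = (2*x)/(x + 4) = (2*x)/(4 + x) = 2*x/(4 + x))
l(137) - Q(179) = -56*137 - 2*179/(4 + 179) = -7672 - 2*179/183 = -7672 - 1*358/183 = -7672 - 358/183 = -1404334/183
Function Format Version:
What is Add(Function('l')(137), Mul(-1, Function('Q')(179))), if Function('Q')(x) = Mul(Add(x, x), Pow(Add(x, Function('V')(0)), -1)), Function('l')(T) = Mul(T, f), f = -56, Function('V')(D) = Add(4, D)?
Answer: Rational(-1404334, 183) ≈ -7674.0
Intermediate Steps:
Function('l')(T) = Mul(-56, T) (Function('l')(T) = Mul(T, -56) = Mul(-56, T))
Function('Q')(x) = Mul(2, x, Pow(Add(4, x), -1)) (Function('Q')(x) = Mul(Add(x, x), Pow(Add(x, Add(4, 0)), -1)) = Mul(Mul(2, x), Pow(Add(x, 4), -1)) = Mul(Mul(2, x), Pow(Add(4, x), -1)) = Mul(2, x, Pow(Add(4, x), -1)))
Add(Function('l')(137), Mul(-1, Function('Q')(179))) = Add(Mul(-56, 137), Mul(-1, Mul(2, 179, Pow(Add(4, 179), -1)))) = Add(-7672, Mul(-1, Mul(2, 179, Pow(183, -1)))) = Add(-7672, Mul(-1, Mul(2, 179, Rational(1, 183)))) = Add(-7672, Mul(-1, Rational(358, 183))) = Add(-7672, Rational(-358, 183)) = Rational(-1404334, 183)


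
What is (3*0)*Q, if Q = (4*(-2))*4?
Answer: 0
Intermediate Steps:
Q = -32 (Q = -8*4 = -32)
(3*0)*Q = (3*0)*(-32) = 0*(-32) = 0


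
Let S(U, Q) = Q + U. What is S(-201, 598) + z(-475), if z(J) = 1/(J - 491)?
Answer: 383501/966 ≈ 397.00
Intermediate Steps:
z(J) = 1/(-491 + J)
S(-201, 598) + z(-475) = (598 - 201) + 1/(-491 - 475) = 397 + 1/(-966) = 397 - 1/966 = 383501/966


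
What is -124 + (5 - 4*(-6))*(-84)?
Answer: -2560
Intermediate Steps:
-124 + (5 - 4*(-6))*(-84) = -124 + (5 + 24)*(-84) = -124 + 29*(-84) = -124 - 2436 = -2560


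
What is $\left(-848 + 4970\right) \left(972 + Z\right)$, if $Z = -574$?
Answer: $1640556$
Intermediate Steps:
$\left(-848 + 4970\right) \left(972 + Z\right) = \left(-848 + 4970\right) \left(972 - 574\right) = 4122 \cdot 398 = 1640556$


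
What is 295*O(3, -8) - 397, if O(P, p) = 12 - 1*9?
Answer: 488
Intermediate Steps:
O(P, p) = 3 (O(P, p) = 12 - 9 = 3)
295*O(3, -8) - 397 = 295*3 - 397 = 885 - 397 = 488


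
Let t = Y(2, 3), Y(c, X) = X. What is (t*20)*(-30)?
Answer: -1800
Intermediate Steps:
t = 3
(t*20)*(-30) = (3*20)*(-30) = 60*(-30) = -1800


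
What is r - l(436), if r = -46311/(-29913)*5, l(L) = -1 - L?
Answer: 4434512/9971 ≈ 444.74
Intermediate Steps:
r = 77185/9971 (r = -46311*(-1/29913)*5 = (15437/9971)*5 = 77185/9971 ≈ 7.7410)
r - l(436) = 77185/9971 - (-1 - 1*436) = 77185/9971 - (-1 - 436) = 77185/9971 - 1*(-437) = 77185/9971 + 437 = 4434512/9971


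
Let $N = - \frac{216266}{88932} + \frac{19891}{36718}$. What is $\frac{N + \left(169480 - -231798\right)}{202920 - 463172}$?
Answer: $- \frac{81895567894147}{53114264241522} \approx -1.5419$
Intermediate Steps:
$N = - \frac{771488572}{408175647}$ ($N = \left(-216266\right) \frac{1}{88932} + 19891 \cdot \frac{1}{36718} = - \frac{108133}{44466} + \frac{19891}{36718} = - \frac{771488572}{408175647} \approx -1.8901$)
$\frac{N + \left(169480 - -231798\right)}{202920 - 463172} = \frac{- \frac{771488572}{408175647} + \left(169480 - -231798\right)}{202920 - 463172} = \frac{- \frac{771488572}{408175647} + \left(169480 + 231798\right)}{-260252} = \left(- \frac{771488572}{408175647} + 401278\right) \left(- \frac{1}{260252}\right) = \frac{163791135788294}{408175647} \left(- \frac{1}{260252}\right) = - \frac{81895567894147}{53114264241522}$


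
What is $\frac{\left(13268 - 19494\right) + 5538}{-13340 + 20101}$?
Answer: $- \frac{688}{6761} \approx -0.10176$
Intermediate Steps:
$\frac{\left(13268 - 19494\right) + 5538}{-13340 + 20101} = \frac{-6226 + 5538}{6761} = \left(-688\right) \frac{1}{6761} = - \frac{688}{6761}$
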